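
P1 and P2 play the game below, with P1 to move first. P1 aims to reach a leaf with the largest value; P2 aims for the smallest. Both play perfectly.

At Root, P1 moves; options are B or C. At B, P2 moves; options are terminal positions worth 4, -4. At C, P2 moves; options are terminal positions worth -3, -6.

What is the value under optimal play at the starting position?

B (P2): min(4, -4) = -4
C (P2): min(-3, -6) = -6
Root (P1): max(-4, -6) = -4

-4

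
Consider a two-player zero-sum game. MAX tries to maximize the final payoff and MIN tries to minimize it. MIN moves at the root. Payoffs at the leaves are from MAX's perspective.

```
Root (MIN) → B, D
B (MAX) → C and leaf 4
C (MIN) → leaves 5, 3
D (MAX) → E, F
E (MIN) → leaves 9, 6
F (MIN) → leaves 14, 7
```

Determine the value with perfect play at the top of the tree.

C (MIN): min(5, 3) = 3
B (MAX): max(3, 4) = 4
E (MIN): min(9, 6) = 6
F (MIN): min(14, 7) = 7
D (MAX): max(6, 7) = 7
Root (MIN): min(4, 7) = 4

4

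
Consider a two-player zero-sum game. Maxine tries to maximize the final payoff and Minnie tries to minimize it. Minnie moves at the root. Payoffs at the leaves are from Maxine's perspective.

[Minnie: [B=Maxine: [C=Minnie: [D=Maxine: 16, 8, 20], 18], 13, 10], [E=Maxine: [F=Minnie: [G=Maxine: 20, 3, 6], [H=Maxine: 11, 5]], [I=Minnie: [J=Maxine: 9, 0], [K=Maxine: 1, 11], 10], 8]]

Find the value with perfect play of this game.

D (Maxine): max(16, 8, 20) = 20
C (Minnie): min(20, 18) = 18
B (Maxine): max(18, 13, 10) = 18
G (Maxine): max(20, 3, 6) = 20
H (Maxine): max(11, 5) = 11
F (Minnie): min(20, 11) = 11
J (Maxine): max(9, 0) = 9
K (Maxine): max(1, 11) = 11
I (Minnie): min(9, 11, 10) = 9
E (Maxine): max(11, 9, 8) = 11
Root (Minnie): min(18, 11) = 11

11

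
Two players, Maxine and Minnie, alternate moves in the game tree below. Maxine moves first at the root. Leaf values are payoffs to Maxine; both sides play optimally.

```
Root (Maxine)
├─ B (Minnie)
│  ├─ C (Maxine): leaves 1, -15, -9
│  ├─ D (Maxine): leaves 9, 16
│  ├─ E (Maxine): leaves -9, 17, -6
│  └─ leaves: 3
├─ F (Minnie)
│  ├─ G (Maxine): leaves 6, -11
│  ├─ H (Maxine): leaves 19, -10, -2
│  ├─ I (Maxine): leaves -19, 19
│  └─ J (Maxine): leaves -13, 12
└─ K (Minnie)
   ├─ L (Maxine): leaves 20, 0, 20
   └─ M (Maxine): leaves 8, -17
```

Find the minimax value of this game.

8

C (Maxine): max(1, -15, -9) = 1
D (Maxine): max(9, 16) = 16
E (Maxine): max(-9, 17, -6) = 17
B (Minnie): min(1, 16, 17, 3) = 1
G (Maxine): max(6, -11) = 6
H (Maxine): max(19, -10, -2) = 19
I (Maxine): max(-19, 19) = 19
J (Maxine): max(-13, 12) = 12
F (Minnie): min(6, 19, 19, 12) = 6
L (Maxine): max(20, 0, 20) = 20
M (Maxine): max(8, -17) = 8
K (Minnie): min(20, 8) = 8
Root (Maxine): max(1, 6, 8) = 8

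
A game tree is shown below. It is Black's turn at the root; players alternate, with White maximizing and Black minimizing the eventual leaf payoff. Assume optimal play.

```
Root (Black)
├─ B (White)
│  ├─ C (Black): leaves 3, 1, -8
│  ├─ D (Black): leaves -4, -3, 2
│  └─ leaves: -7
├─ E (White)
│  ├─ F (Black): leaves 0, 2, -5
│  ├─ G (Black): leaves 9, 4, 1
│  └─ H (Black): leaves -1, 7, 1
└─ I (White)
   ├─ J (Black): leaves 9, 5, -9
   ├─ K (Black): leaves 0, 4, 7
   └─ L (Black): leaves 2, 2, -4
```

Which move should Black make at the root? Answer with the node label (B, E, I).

B

C (Black): min(3, 1, -8) = -8
D (Black): min(-4, -3, 2) = -4
B (White): max(-8, -4, -7) = -4
F (Black): min(0, 2, -5) = -5
G (Black): min(9, 4, 1) = 1
H (Black): min(-1, 7, 1) = -1
E (White): max(-5, 1, -1) = 1
J (Black): min(9, 5, -9) = -9
K (Black): min(0, 4, 7) = 0
L (Black): min(2, 2, -4) = -4
I (White): max(-9, 0, -4) = 0
Root (Black): min(-4, 1, 0) = -4
Black picks the child with the lowest value: B (value -4).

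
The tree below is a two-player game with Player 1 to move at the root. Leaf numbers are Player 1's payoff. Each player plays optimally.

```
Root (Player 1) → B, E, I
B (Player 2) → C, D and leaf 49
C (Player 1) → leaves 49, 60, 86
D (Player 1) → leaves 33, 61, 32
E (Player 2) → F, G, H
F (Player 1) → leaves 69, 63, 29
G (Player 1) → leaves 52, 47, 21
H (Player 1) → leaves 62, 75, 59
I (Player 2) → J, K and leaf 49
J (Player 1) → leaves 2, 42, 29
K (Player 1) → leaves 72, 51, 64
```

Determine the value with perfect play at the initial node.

C (Player 1): max(49, 60, 86) = 86
D (Player 1): max(33, 61, 32) = 61
B (Player 2): min(86, 61, 49) = 49
F (Player 1): max(69, 63, 29) = 69
G (Player 1): max(52, 47, 21) = 52
H (Player 1): max(62, 75, 59) = 75
E (Player 2): min(69, 52, 75) = 52
J (Player 1): max(2, 42, 29) = 42
K (Player 1): max(72, 51, 64) = 72
I (Player 2): min(42, 72, 49) = 42
Root (Player 1): max(49, 52, 42) = 52

52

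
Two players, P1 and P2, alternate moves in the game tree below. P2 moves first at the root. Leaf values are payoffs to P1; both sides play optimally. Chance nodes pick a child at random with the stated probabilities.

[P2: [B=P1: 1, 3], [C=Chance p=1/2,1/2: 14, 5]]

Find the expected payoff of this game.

B (P1): max(1, 3) = 3
C (Chance): 1/2·14 + 1/2·5 = 9.5
Root (P2): min(3, 9.5) = 3

3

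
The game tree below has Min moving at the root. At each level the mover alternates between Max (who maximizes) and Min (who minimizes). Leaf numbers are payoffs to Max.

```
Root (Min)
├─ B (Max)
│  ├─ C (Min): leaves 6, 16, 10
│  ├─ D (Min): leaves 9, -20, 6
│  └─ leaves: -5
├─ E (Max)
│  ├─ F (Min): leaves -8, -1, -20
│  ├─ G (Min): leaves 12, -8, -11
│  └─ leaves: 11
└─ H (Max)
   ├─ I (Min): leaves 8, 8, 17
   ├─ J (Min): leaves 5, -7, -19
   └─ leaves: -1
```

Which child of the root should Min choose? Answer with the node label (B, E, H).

C (Min): min(6, 16, 10) = 6
D (Min): min(9, -20, 6) = -20
B (Max): max(6, -20, -5) = 6
F (Min): min(-8, -1, -20) = -20
G (Min): min(12, -8, -11) = -11
E (Max): max(-20, -11, 11) = 11
I (Min): min(8, 8, 17) = 8
J (Min): min(5, -7, -19) = -19
H (Max): max(8, -19, -1) = 8
Root (Min): min(6, 11, 8) = 6
Min picks the child with the lowest value: B (value 6).

B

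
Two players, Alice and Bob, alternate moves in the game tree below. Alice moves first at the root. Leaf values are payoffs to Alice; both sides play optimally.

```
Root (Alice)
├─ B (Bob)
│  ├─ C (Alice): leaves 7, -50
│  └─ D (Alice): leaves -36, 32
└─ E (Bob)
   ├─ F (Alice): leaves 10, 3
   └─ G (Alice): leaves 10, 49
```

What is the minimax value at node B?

C: max(7, -50) = 7
D: max(-36, 32) = 32
B: min(7, 32) = 7

7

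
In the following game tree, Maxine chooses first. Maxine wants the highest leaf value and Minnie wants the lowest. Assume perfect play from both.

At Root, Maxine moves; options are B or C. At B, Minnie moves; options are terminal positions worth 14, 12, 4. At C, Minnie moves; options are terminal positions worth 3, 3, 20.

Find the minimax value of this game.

4

B (Minnie): min(14, 12, 4) = 4
C (Minnie): min(3, 3, 20) = 3
Root (Maxine): max(4, 3) = 4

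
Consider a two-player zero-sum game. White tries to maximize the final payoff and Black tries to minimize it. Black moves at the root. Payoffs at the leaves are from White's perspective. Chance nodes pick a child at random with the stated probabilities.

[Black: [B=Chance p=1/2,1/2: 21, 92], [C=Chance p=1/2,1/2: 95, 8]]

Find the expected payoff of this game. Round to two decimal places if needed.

51.5

B (Chance): 1/2·21 + 1/2·92 = 56.5
C (Chance): 1/2·95 + 1/2·8 = 51.5
Root (Black): min(56.5, 51.5) = 51.5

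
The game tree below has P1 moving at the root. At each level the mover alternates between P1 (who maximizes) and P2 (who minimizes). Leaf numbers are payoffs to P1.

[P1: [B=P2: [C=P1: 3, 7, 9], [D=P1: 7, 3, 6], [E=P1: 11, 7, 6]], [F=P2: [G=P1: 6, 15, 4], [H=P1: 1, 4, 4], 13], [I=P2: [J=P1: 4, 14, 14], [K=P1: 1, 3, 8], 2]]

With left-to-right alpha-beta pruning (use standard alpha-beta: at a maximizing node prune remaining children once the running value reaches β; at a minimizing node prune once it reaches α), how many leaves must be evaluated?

C [α=-∞,β=+∞]: v=9
D [α=-∞,β=9]: v=7
E [α=-∞,β=7]: v=11 after child 1 ≥ β → β-cutoff, skip 2
B [α=-∞,β=+∞]: v=7
G [α=7,β=+∞]: v=15
H [α=7,β=15]: v=4
F [α=7,β=+∞]: v=4 after child 2 ≤ α → α-cutoff, skip 1
J [α=7,β=+∞]: v=14
K [α=7,β=14]: v=8
I [α=7,β=+∞]: v=2
Root [α=-∞,β=+∞]: v=7
Leaves evaluated: 20 of 23.

20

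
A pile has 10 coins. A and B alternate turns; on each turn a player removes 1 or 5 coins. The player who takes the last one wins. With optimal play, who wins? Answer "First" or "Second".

Second

Positions where the player to move wins (W) vs loses (L):
i:   0  1  2  3  4  5  6  7  8  9 10
     L  W  L  W  L  W  L  W  L  W  L
Position 10 is L, so the second player wins.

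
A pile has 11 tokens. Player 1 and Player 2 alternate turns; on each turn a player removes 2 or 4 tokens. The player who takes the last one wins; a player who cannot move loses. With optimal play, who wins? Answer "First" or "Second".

First

Mark each pile size as W (mover wins) or L (mover loses):
i:   0  1  2  3  4  5  6  7  8  9 10 11
     L  L  W  W  W  W  L  L  W  W  W  W
Position 11 is W, so the first player wins.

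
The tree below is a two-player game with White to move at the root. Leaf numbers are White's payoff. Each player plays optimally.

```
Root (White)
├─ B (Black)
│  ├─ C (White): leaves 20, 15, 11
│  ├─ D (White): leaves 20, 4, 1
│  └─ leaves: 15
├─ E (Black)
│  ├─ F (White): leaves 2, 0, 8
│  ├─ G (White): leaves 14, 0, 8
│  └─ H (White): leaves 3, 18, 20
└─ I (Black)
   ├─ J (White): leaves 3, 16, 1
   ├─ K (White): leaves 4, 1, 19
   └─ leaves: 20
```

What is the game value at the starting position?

16

C (White): max(20, 15, 11) = 20
D (White): max(20, 4, 1) = 20
B (Black): min(20, 20, 15) = 15
F (White): max(2, 0, 8) = 8
G (White): max(14, 0, 8) = 14
H (White): max(3, 18, 20) = 20
E (Black): min(8, 14, 20) = 8
J (White): max(3, 16, 1) = 16
K (White): max(4, 1, 19) = 19
I (Black): min(16, 19, 20) = 16
Root (White): max(15, 8, 16) = 16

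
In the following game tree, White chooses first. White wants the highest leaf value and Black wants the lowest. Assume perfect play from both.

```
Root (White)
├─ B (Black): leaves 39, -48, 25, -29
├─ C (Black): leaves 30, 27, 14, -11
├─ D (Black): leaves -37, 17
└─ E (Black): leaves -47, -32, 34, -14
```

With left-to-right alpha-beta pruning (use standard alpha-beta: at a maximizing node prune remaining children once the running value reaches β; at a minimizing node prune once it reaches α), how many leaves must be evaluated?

10

B [α=-∞,β=+∞]: v=-48
C [α=-48,β=+∞]: v=-11
D [α=-11,β=+∞]: v=-37 after child 1 ≤ α → α-cutoff, skip 1
E [α=-11,β=+∞]: v=-47 after child 1 ≤ α → α-cutoff, skip 3
Root [α=-∞,β=+∞]: v=-11
Leaves evaluated: 10 of 14.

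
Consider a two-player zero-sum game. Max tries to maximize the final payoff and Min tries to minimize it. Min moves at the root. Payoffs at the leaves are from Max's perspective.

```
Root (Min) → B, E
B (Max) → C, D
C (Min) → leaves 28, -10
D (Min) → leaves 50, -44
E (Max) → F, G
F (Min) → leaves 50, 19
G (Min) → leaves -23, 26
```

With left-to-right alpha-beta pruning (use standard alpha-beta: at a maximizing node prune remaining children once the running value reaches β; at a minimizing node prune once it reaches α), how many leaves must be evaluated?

6

C [α=-∞,β=+∞]: v=-10
D [α=-10,β=+∞]: v=-44
B [α=-∞,β=+∞]: v=-10
F [α=-∞,β=-10]: v=19
E [α=-∞,β=-10]: v=19 after child 1 ≥ β → β-cutoff, skip 1
Root [α=-∞,β=+∞]: v=-10
Leaves evaluated: 6 of 8.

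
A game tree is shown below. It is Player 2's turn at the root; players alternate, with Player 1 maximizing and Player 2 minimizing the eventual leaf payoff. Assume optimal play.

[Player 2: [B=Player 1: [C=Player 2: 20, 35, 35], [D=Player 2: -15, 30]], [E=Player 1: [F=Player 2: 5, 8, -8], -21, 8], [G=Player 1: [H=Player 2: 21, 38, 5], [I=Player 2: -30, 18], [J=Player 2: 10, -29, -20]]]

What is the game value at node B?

20

C: min(20, 35, 35) = 20
D: min(-15, 30) = -15
B: max(20, -15) = 20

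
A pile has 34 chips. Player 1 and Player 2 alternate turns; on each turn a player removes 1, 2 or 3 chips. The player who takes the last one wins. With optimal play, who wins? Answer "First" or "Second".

First

Compute winning (W) and losing (L) positions by backward induction:
i:   0  1  2  3  4  5  6  7  8  9 10 11 12 13 14 15 16 17 18 19 20 21 22 23 24 25 26 27 28 29 30 31 32 33 34
     L  W  W  W  L  W  W  W  L  W  W  W  L  W  W  W  L  W  W  W  L  W  W  W  L  W  W  W  L  W  W  W  L  W  W
Position 34 is W, so the first player wins.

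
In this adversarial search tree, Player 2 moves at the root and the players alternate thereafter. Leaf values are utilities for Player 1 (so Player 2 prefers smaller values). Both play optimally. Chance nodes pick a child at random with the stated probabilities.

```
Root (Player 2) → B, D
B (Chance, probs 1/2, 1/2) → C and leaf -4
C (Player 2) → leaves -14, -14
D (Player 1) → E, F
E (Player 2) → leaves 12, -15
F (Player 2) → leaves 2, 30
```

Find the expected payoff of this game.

-9

C (Player 2): min(-14, -14) = -14
B (Chance): 1/2·-14 + 1/2·-4 = -9
E (Player 2): min(12, -15) = -15
F (Player 2): min(2, 30) = 2
D (Player 1): max(-15, 2) = 2
Root (Player 2): min(-9, 2) = -9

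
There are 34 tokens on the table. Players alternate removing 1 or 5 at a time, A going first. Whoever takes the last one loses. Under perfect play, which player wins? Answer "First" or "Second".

Compute winning (W) and losing (L) positions by backward induction:
i:   0  1  2  3  4  5  6  7  8  9 10 11 12 13 14 15 16 17 18 19 20 21 22 23 24 25 26 27 28 29 30 31 32 33 34
     W  L  W  L  W  L  W  L  W  L  W  L  W  L  W  L  W  L  W  L  W  L  W  L  W  L  W  L  W  L  W  L  W  L  W
Position 34 is W, so the first player wins.

First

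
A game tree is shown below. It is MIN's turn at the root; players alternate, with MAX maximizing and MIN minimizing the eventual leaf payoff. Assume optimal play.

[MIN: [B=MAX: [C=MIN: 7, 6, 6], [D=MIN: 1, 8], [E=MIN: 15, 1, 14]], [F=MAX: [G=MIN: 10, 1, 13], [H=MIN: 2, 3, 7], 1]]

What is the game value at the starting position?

2

C (MIN): min(7, 6, 6) = 6
D (MIN): min(1, 8) = 1
E (MIN): min(15, 1, 14) = 1
B (MAX): max(6, 1, 1) = 6
G (MIN): min(10, 1, 13) = 1
H (MIN): min(2, 3, 7) = 2
F (MAX): max(1, 2, 1) = 2
Root (MIN): min(6, 2) = 2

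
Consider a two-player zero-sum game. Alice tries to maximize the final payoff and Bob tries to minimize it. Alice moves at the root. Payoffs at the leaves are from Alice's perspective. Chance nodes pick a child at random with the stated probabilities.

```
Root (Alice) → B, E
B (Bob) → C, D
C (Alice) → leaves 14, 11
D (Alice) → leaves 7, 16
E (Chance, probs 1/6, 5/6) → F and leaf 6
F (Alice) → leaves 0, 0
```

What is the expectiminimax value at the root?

14

C (Alice): max(14, 11) = 14
D (Alice): max(7, 16) = 16
B (Bob): min(14, 16) = 14
F (Alice): max(0, 0) = 0
E (Chance): 1/6·0 + 5/6·6 = 5
Root (Alice): max(14, 5) = 14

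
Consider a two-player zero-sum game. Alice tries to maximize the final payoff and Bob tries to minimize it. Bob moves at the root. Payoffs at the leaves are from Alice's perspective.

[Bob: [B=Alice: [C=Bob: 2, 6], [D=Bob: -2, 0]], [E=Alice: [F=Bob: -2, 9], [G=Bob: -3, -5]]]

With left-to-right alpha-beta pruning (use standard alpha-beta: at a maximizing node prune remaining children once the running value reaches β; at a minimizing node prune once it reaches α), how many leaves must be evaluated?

6

C [α=-∞,β=+∞]: v=2
D [α=2,β=+∞]: v=-2 after child 1 ≤ α → α-cutoff, skip 1
B [α=-∞,β=+∞]: v=2
F [α=-∞,β=2]: v=-2
G [α=-2,β=2]: v=-3 after child 1 ≤ α → α-cutoff, skip 1
E [α=-∞,β=2]: v=-2
Root [α=-∞,β=+∞]: v=-2
Leaves evaluated: 6 of 8.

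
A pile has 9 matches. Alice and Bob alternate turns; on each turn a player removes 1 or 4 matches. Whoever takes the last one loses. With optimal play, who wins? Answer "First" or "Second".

First

Mark each pile size as W (mover wins) or L (mover loses):
i:   0  1  2  3  4  5  6  7  8  9
     W  L  W  L  W  W  L  W  L  W
Position 9 is W, so the first player wins.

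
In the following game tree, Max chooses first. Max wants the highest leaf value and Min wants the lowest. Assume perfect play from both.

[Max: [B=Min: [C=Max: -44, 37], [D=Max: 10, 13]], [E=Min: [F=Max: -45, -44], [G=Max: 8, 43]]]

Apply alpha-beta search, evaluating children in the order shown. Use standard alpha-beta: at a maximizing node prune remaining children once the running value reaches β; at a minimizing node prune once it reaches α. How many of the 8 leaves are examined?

6

C [α=-∞,β=+∞]: v=37
D [α=-∞,β=37]: v=13
B [α=-∞,β=+∞]: v=13
F [α=13,β=+∞]: v=-44
E [α=13,β=+∞]: v=-44 after child 1 ≤ α → α-cutoff, skip 1
Root [α=-∞,β=+∞]: v=13
Leaves evaluated: 6 of 8.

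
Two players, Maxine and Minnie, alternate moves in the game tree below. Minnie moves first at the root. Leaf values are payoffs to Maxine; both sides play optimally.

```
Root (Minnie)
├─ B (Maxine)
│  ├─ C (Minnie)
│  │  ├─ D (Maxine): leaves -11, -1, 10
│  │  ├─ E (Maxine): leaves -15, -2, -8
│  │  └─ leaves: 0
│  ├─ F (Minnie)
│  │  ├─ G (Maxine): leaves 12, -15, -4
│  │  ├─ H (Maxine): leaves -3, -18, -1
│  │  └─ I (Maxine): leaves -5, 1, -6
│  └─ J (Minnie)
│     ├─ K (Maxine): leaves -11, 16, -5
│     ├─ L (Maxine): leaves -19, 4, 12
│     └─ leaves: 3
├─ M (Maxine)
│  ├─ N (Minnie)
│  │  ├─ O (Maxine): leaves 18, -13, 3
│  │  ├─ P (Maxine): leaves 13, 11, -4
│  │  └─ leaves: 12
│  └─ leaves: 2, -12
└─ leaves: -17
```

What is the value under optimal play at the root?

D (Maxine): max(-11, -1, 10) = 10
E (Maxine): max(-15, -2, -8) = -2
C (Minnie): min(10, -2, 0) = -2
G (Maxine): max(12, -15, -4) = 12
H (Maxine): max(-3, -18, -1) = -1
I (Maxine): max(-5, 1, -6) = 1
F (Minnie): min(12, -1, 1) = -1
K (Maxine): max(-11, 16, -5) = 16
L (Maxine): max(-19, 4, 12) = 12
J (Minnie): min(16, 12, 3) = 3
B (Maxine): max(-2, -1, 3) = 3
O (Maxine): max(18, -13, 3) = 18
P (Maxine): max(13, 11, -4) = 13
N (Minnie): min(18, 13, 12) = 12
M (Maxine): max(12, 2, -12) = 12
Root (Minnie): min(3, 12, -17) = -17

-17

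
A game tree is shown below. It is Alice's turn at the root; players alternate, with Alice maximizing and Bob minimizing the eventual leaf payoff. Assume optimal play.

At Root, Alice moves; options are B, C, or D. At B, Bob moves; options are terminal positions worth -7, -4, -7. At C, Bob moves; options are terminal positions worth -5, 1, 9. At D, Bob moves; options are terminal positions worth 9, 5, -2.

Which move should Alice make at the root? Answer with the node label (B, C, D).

B (Bob): min(-7, -4, -7) = -7
C (Bob): min(-5, 1, 9) = -5
D (Bob): min(9, 5, -2) = -2
Root (Alice): max(-7, -5, -2) = -2
Alice picks the child with the highest value: D (value -2).

D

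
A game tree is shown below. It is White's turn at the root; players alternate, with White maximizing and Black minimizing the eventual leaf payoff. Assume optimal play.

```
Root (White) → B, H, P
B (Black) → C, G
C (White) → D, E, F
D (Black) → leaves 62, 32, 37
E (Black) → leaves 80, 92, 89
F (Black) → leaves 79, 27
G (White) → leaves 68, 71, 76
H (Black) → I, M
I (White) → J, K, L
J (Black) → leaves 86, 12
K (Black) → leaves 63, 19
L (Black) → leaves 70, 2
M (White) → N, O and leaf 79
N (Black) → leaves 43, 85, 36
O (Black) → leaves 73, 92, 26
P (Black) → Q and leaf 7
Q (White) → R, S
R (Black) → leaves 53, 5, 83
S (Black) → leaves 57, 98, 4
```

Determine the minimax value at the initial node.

D (Black): min(62, 32, 37) = 32
E (Black): min(80, 92, 89) = 80
F (Black): min(79, 27) = 27
C (White): max(32, 80, 27) = 80
G (White): max(68, 71, 76) = 76
B (Black): min(80, 76) = 76
J (Black): min(86, 12) = 12
K (Black): min(63, 19) = 19
L (Black): min(70, 2) = 2
I (White): max(12, 19, 2) = 19
N (Black): min(43, 85, 36) = 36
O (Black): min(73, 92, 26) = 26
M (White): max(36, 26, 79) = 79
H (Black): min(19, 79) = 19
R (Black): min(53, 5, 83) = 5
S (Black): min(57, 98, 4) = 4
Q (White): max(5, 4) = 5
P (Black): min(5, 7) = 5
Root (White): max(76, 19, 5) = 76

76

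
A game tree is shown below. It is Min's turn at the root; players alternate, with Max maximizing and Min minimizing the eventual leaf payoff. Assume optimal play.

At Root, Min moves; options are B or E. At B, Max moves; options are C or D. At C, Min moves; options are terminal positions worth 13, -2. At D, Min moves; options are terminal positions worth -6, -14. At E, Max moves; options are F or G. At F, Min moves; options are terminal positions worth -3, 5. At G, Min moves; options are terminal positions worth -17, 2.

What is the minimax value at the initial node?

-3

C (Min): min(13, -2) = -2
D (Min): min(-6, -14) = -14
B (Max): max(-2, -14) = -2
F (Min): min(-3, 5) = -3
G (Min): min(-17, 2) = -17
E (Max): max(-3, -17) = -3
Root (Min): min(-2, -3) = -3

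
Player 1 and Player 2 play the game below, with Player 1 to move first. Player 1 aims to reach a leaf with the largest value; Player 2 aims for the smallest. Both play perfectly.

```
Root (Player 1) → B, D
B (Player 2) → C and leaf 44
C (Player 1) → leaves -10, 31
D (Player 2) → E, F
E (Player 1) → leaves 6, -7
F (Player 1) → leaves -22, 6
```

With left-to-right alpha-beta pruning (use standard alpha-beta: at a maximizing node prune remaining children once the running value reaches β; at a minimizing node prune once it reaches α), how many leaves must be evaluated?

C [α=-∞,β=+∞]: v=31
B [α=-∞,β=+∞]: v=31
E [α=31,β=+∞]: v=6
D [α=31,β=+∞]: v=6 after child 1 ≤ α → α-cutoff, skip 1
Root [α=-∞,β=+∞]: v=31
Leaves evaluated: 5 of 7.

5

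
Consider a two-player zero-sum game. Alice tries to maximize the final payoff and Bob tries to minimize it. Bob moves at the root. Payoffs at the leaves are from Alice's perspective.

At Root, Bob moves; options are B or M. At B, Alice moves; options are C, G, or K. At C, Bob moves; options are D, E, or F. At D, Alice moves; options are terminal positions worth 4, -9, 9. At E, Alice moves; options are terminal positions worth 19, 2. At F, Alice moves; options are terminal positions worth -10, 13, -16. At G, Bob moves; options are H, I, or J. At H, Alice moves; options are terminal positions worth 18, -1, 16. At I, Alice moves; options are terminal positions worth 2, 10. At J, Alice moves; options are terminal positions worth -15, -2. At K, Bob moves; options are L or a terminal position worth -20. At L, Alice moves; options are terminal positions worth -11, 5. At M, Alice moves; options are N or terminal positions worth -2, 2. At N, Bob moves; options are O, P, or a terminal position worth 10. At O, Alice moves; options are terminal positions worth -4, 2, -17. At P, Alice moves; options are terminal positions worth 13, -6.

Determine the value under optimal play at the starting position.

2

D (Alice): max(4, -9, 9) = 9
E (Alice): max(19, 2) = 19
F (Alice): max(-10, 13, -16) = 13
C (Bob): min(9, 19, 13) = 9
H (Alice): max(18, -1, 16) = 18
I (Alice): max(2, 10) = 10
J (Alice): max(-15, -2) = -2
G (Bob): min(18, 10, -2) = -2
L (Alice): max(-11, 5) = 5
K (Bob): min(5, -20) = -20
B (Alice): max(9, -2, -20) = 9
O (Alice): max(-4, 2, -17) = 2
P (Alice): max(13, -6) = 13
N (Bob): min(2, 13, 10) = 2
M (Alice): max(2, -2, 2) = 2
Root (Bob): min(9, 2) = 2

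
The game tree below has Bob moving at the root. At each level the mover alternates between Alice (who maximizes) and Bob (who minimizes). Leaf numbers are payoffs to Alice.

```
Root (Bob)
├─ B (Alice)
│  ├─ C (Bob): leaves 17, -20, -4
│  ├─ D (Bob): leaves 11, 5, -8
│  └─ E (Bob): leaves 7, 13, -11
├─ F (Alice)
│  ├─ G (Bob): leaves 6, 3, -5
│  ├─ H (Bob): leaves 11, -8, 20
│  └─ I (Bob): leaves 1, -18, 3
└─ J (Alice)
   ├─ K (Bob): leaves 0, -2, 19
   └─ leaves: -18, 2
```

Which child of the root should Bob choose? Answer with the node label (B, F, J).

B

C (Bob): min(17, -20, -4) = -20
D (Bob): min(11, 5, -8) = -8
E (Bob): min(7, 13, -11) = -11
B (Alice): max(-20, -8, -11) = -8
G (Bob): min(6, 3, -5) = -5
H (Bob): min(11, -8, 20) = -8
I (Bob): min(1, -18, 3) = -18
F (Alice): max(-5, -8, -18) = -5
K (Bob): min(0, -2, 19) = -2
J (Alice): max(-2, -18, 2) = 2
Root (Bob): min(-8, -5, 2) = -8
Bob picks the child with the lowest value: B (value -8).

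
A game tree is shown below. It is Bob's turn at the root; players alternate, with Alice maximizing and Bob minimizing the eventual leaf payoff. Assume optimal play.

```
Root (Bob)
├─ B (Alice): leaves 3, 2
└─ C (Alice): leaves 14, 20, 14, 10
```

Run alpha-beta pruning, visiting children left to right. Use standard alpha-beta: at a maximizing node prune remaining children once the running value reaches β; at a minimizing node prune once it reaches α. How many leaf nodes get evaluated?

B [α=-∞,β=+∞]: v=3
C [α=-∞,β=3]: v=14 after child 1 ≥ β → β-cutoff, skip 3
Root [α=-∞,β=+∞]: v=3
Leaves evaluated: 3 of 6.

3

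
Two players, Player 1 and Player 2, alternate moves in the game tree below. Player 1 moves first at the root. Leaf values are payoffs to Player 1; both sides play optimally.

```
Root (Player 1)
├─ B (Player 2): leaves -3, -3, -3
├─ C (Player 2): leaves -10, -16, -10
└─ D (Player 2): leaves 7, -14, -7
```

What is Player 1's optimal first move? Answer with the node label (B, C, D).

B (Player 2): min(-3, -3, -3) = -3
C (Player 2): min(-10, -16, -10) = -16
D (Player 2): min(7, -14, -7) = -14
Root (Player 1): max(-3, -16, -14) = -3
Player 1 picks the child with the highest value: B (value -3).

B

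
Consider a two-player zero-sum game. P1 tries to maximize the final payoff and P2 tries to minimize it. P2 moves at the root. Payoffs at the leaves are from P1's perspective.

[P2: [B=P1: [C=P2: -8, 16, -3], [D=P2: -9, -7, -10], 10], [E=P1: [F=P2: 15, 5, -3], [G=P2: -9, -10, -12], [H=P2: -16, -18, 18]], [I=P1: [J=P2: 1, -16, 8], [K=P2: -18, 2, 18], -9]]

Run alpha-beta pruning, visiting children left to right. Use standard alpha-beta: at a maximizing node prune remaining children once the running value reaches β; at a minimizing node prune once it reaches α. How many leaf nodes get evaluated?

C [α=-∞,β=+∞]: v=-8
D [α=-8,β=+∞]: v=-9 after child 1 ≤ α → α-cutoff, skip 2
B [α=-∞,β=+∞]: v=10
F [α=-∞,β=10]: v=-3
G [α=-3,β=10]: v=-9 after child 1 ≤ α → α-cutoff, skip 2
H [α=-3,β=10]: v=-16 after child 1 ≤ α → α-cutoff, skip 2
E [α=-∞,β=10]: v=-3
J [α=-∞,β=-3]: v=-16
K [α=-16,β=-3]: v=-18 after child 1 ≤ α → α-cutoff, skip 2
I [α=-∞,β=-3]: v=-9
Root [α=-∞,β=+∞]: v=-9
Leaves evaluated: 15 of 23.

15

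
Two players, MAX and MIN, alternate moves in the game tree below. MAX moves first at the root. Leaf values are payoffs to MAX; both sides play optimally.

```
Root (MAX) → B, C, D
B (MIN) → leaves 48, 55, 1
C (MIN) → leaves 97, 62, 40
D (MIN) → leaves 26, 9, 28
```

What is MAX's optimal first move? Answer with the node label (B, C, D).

B (MIN): min(48, 55, 1) = 1
C (MIN): min(97, 62, 40) = 40
D (MIN): min(26, 9, 28) = 9
Root (MAX): max(1, 40, 9) = 40
MAX picks the child with the highest value: C (value 40).

C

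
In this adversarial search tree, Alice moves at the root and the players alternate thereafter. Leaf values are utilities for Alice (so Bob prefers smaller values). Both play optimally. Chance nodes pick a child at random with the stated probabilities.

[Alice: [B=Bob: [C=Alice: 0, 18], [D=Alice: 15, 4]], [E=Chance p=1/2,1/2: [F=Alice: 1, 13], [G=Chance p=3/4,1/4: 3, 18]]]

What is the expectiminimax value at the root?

C (Alice): max(0, 18) = 18
D (Alice): max(15, 4) = 15
B (Bob): min(18, 15) = 15
F (Alice): max(1, 13) = 13
G (Chance): 3/4·3 + 1/4·18 = 6.75
E (Chance): 1/2·13 + 1/2·6.75 = 9.88
Root (Alice): max(15, 9.88) = 15

15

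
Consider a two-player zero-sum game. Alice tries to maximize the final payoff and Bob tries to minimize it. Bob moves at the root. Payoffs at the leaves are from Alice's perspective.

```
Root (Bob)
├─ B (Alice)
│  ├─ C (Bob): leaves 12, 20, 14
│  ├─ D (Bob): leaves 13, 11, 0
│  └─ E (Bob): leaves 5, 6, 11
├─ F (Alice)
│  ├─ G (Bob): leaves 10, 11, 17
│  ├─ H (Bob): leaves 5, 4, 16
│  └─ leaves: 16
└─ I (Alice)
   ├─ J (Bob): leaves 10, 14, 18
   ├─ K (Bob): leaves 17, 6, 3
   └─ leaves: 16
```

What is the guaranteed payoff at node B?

12

C: min(12, 20, 14) = 12
D: min(13, 11, 0) = 0
E: min(5, 6, 11) = 5
B: max(12, 0, 5) = 12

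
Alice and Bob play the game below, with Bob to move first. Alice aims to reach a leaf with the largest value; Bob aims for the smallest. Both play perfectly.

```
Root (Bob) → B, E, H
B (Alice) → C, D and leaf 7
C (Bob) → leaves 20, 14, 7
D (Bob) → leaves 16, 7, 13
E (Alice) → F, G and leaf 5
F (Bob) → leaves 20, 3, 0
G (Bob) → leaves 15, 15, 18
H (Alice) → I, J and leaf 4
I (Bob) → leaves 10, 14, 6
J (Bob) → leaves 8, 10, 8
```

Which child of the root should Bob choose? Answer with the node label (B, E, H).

B

C (Bob): min(20, 14, 7) = 7
D (Bob): min(16, 7, 13) = 7
B (Alice): max(7, 7, 7) = 7
F (Bob): min(20, 3, 0) = 0
G (Bob): min(15, 15, 18) = 15
E (Alice): max(0, 15, 5) = 15
I (Bob): min(10, 14, 6) = 6
J (Bob): min(8, 10, 8) = 8
H (Alice): max(6, 8, 4) = 8
Root (Bob): min(7, 15, 8) = 7
Bob picks the child with the lowest value: B (value 7).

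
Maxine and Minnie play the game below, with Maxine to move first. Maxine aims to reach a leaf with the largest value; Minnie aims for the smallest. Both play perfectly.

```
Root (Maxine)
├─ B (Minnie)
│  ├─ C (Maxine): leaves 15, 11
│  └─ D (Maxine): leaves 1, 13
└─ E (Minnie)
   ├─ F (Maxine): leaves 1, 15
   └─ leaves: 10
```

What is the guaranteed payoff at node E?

10

F: max(1, 15) = 15
E: min(15, 10) = 10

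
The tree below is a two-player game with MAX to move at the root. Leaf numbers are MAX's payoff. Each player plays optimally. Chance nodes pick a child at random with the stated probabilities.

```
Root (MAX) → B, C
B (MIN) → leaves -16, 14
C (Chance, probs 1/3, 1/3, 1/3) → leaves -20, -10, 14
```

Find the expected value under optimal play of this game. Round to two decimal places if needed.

B (MIN): min(-16, 14) = -16
C (Chance): 1/3·-20 + 1/3·-10 + 1/3·14 = -5.33
Root (MAX): max(-16, -5.33) = -5.33

-5.33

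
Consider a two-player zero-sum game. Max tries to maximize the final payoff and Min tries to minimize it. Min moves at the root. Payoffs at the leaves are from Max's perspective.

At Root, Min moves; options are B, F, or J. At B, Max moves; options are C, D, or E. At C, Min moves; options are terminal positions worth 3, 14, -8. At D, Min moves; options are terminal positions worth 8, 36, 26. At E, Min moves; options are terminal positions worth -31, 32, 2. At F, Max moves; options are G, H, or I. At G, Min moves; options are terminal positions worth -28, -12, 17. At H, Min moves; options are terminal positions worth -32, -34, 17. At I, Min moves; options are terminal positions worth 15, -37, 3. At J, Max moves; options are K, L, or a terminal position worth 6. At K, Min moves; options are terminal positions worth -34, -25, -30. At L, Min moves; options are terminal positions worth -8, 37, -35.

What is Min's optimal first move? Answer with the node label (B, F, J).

C (Min): min(3, 14, -8) = -8
D (Min): min(8, 36, 26) = 8
E (Min): min(-31, 32, 2) = -31
B (Max): max(-8, 8, -31) = 8
G (Min): min(-28, -12, 17) = -28
H (Min): min(-32, -34, 17) = -34
I (Min): min(15, -37, 3) = -37
F (Max): max(-28, -34, -37) = -28
K (Min): min(-34, -25, -30) = -34
L (Min): min(-8, 37, -35) = -35
J (Max): max(-34, -35, 6) = 6
Root (Min): min(8, -28, 6) = -28
Min picks the child with the lowest value: F (value -28).

F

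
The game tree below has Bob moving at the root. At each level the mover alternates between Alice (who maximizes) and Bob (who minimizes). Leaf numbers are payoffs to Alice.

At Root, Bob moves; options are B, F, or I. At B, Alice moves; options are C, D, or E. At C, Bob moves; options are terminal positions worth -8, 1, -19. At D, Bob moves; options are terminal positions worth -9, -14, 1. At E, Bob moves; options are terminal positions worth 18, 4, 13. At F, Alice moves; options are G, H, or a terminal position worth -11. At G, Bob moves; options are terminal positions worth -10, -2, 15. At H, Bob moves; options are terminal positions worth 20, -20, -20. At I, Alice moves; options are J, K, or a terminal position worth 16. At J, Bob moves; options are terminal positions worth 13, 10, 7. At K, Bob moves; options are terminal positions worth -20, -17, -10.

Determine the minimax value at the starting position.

-10

C (Bob): min(-8, 1, -19) = -19
D (Bob): min(-9, -14, 1) = -14
E (Bob): min(18, 4, 13) = 4
B (Alice): max(-19, -14, 4) = 4
G (Bob): min(-10, -2, 15) = -10
H (Bob): min(20, -20, -20) = -20
F (Alice): max(-10, -20, -11) = -10
J (Bob): min(13, 10, 7) = 7
K (Bob): min(-20, -17, -10) = -20
I (Alice): max(7, -20, 16) = 16
Root (Bob): min(4, -10, 16) = -10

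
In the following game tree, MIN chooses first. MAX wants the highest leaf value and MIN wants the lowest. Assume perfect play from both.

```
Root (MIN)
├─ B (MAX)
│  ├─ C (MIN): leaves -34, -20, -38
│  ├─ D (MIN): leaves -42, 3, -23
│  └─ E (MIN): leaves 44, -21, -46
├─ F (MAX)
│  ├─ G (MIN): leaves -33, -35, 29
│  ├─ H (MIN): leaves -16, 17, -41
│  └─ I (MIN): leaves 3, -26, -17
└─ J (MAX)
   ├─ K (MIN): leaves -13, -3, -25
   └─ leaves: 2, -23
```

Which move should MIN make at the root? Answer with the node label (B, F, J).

C (MIN): min(-34, -20, -38) = -38
D (MIN): min(-42, 3, -23) = -42
E (MIN): min(44, -21, -46) = -46
B (MAX): max(-38, -42, -46) = -38
G (MIN): min(-33, -35, 29) = -35
H (MIN): min(-16, 17, -41) = -41
I (MIN): min(3, -26, -17) = -26
F (MAX): max(-35, -41, -26) = -26
K (MIN): min(-13, -3, -25) = -25
J (MAX): max(-25, 2, -23) = 2
Root (MIN): min(-38, -26, 2) = -38
MIN picks the child with the lowest value: B (value -38).

B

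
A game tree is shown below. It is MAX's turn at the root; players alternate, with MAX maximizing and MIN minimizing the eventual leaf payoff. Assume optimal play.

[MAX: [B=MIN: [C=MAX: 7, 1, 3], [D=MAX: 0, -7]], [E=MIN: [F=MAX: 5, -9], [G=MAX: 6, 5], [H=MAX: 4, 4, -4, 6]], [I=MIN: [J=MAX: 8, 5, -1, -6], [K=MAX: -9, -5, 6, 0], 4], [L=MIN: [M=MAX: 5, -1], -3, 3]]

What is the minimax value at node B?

C: max(7, 1, 3) = 7
D: max(0, -7) = 0
B: min(7, 0) = 0

0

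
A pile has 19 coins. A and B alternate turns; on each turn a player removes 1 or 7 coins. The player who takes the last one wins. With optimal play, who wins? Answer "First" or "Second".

W/L table (W = player to move can force a win):
i:   0  1  2  3  4  5  6  7  8  9 10 11 12 13 14 15 16 17 18 19
     L  W  L  W  L  W  L  W  L  W  L  W  L  W  L  W  L  W  L  W
Position 19 is W, so the first player wins.

First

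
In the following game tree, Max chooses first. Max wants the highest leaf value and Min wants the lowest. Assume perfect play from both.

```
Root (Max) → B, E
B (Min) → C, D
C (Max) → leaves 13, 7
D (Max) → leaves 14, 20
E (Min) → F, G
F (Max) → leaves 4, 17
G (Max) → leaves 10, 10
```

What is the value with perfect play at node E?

F: max(4, 17) = 17
G: max(10, 10) = 10
E: min(17, 10) = 10

10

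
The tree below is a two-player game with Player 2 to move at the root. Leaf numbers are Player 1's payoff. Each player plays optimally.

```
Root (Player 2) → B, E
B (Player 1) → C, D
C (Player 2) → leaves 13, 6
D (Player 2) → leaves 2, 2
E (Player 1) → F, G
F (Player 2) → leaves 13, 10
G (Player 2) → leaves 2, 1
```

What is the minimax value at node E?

F: min(13, 10) = 10
G: min(2, 1) = 1
E: max(10, 1) = 10

10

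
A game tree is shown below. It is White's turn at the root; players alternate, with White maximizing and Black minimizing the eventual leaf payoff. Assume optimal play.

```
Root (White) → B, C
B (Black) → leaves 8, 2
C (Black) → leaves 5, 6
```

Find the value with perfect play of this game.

B (Black): min(8, 2) = 2
C (Black): min(5, 6) = 5
Root (White): max(2, 5) = 5

5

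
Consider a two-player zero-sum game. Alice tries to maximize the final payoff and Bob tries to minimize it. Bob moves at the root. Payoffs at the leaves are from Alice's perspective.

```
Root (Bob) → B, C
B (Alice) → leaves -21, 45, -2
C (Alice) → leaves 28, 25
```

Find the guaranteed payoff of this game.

B (Alice): max(-21, 45, -2) = 45
C (Alice): max(28, 25) = 28
Root (Bob): min(45, 28) = 28

28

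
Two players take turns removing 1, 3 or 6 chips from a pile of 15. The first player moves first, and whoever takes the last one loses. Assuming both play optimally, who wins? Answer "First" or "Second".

W/L table (W = player to move can force a win):
i:   0  1  2  3  4  5  6  7  8  9 10 11 12 13 14 15
     W  L  W  L  W  L  W  W  W  W  L  W  L  W  L  W
Position 15 is W, so the first player wins.

First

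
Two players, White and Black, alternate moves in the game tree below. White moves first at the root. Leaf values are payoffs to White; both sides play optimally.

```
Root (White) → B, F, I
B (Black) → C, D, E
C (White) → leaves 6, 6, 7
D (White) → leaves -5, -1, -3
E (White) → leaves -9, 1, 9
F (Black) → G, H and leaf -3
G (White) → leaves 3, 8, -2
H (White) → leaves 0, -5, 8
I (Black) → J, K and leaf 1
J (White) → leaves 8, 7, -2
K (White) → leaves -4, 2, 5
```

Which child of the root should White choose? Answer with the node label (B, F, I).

I

C (White): max(6, 6, 7) = 7
D (White): max(-5, -1, -3) = -1
E (White): max(-9, 1, 9) = 9
B (Black): min(7, -1, 9) = -1
G (White): max(3, 8, -2) = 8
H (White): max(0, -5, 8) = 8
F (Black): min(8, 8, -3) = -3
J (White): max(8, 7, -2) = 8
K (White): max(-4, 2, 5) = 5
I (Black): min(8, 5, 1) = 1
Root (White): max(-1, -3, 1) = 1
White picks the child with the highest value: I (value 1).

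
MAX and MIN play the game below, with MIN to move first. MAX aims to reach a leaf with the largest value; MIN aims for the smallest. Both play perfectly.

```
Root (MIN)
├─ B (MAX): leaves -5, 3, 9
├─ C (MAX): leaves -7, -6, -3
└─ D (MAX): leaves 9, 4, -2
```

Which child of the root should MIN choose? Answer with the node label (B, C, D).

B (MAX): max(-5, 3, 9) = 9
C (MAX): max(-7, -6, -3) = -3
D (MAX): max(9, 4, -2) = 9
Root (MIN): min(9, -3, 9) = -3
MIN picks the child with the lowest value: C (value -3).

C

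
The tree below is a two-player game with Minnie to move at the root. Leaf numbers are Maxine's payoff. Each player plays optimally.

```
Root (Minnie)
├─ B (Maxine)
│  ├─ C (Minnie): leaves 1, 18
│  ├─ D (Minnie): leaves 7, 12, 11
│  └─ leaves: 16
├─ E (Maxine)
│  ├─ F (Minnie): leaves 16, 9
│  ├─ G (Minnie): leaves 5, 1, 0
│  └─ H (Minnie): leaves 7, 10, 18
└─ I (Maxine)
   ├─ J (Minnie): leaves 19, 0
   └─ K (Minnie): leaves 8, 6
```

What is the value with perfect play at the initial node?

C (Minnie): min(1, 18) = 1
D (Minnie): min(7, 12, 11) = 7
B (Maxine): max(1, 7, 16) = 16
F (Minnie): min(16, 9) = 9
G (Minnie): min(5, 1, 0) = 0
H (Minnie): min(7, 10, 18) = 7
E (Maxine): max(9, 0, 7) = 9
J (Minnie): min(19, 0) = 0
K (Minnie): min(8, 6) = 6
I (Maxine): max(0, 6) = 6
Root (Minnie): min(16, 9, 6) = 6

6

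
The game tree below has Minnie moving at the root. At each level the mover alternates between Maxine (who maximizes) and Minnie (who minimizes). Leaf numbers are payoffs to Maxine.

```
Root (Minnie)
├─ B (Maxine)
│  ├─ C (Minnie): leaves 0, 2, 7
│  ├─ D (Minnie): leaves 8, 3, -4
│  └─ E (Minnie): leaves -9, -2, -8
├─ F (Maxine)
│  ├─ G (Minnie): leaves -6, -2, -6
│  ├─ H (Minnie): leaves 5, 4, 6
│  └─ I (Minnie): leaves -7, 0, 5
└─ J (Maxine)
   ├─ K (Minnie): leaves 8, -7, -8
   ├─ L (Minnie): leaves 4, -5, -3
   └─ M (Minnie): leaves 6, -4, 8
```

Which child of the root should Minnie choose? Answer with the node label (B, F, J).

C (Minnie): min(0, 2, 7) = 0
D (Minnie): min(8, 3, -4) = -4
E (Minnie): min(-9, -2, -8) = -9
B (Maxine): max(0, -4, -9) = 0
G (Minnie): min(-6, -2, -6) = -6
H (Minnie): min(5, 4, 6) = 4
I (Minnie): min(-7, 0, 5) = -7
F (Maxine): max(-6, 4, -7) = 4
K (Minnie): min(8, -7, -8) = -8
L (Minnie): min(4, -5, -3) = -5
M (Minnie): min(6, -4, 8) = -4
J (Maxine): max(-8, -5, -4) = -4
Root (Minnie): min(0, 4, -4) = -4
Minnie picks the child with the lowest value: J (value -4).

J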